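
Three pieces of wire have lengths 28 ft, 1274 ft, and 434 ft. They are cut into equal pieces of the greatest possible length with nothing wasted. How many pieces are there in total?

Piece length = gcd(28, 1274, 434).
28 = 2^2 × 7
1274 = 2 × 7^2 × 13
434 = 2 × 7 × 31
gcd(28, 1274, 434) = 2 × 7 = 14.
Total pieces = 28/14 + 1274/14 + 434/14 = 2 + 91 + 31 = 124.

124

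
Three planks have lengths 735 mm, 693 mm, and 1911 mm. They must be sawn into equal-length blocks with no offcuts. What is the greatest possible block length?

The block length must divide every plank, so the greatest is gcd(735, 693, 1911).
735 = 3 × 5 × 7^2
693 = 3^2 × 7 × 11
1911 = 3 × 7^2 × 13
gcd(735, 693, 1911) = 3 × 7 = 21.

21 mm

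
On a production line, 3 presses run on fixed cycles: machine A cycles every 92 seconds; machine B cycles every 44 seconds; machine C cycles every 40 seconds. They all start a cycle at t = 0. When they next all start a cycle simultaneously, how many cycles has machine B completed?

230 cycles

The first common completion time is the LCM of the periods.
92 = 2^2 × 23
44 = 2^2 × 11
40 = 2^3 × 5
LCM(92, 44, 40) = 2^3 × 5 × 11 × 23 = 10120.
Cycles for period 44: 10120 / 44 = 230.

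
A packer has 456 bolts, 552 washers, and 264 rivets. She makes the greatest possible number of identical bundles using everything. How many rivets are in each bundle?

Number of bundles = gcd(456, 552, 264).
456 = 2^3 × 3 × 19
552 = 2^3 × 3 × 23
264 = 2^3 × 3 × 11
gcd(456, 552, 264) = 2^3 × 3 = 24.
rivets per bundle = 264 / 24 = 11.

11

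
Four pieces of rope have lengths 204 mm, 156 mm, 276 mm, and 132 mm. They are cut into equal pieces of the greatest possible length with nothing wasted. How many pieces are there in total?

Piece length = gcd(204, 156, 276, 132).
204 = 2^2 × 3 × 17
156 = 2^2 × 3 × 13
276 = 2^2 × 3 × 23
132 = 2^2 × 3 × 11
gcd(204, 156, 276, 132) = 2^2 × 3 = 12.
Total pieces = 204/12 + 156/12 + 276/12 + 132/12 = 17 + 13 + 23 + 11 = 64.

64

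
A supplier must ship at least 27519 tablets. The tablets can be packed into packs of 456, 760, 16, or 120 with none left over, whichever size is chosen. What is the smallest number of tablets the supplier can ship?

31920

The number of tablets must be a common multiple of 456, 760, 16, and 120, so a multiple of their LCM.
456 = 2^3 × 3 × 19
760 = 2^3 × 5 × 19
16 = 2^4
120 = 2^3 × 3 × 5
LCM(456, 760, 16, 120) = 2^4 × 3 × 5 × 19 = 4560.
Smallest multiple of 4560 that is ≥ 27519: ⌈27519/4560⌉ × 4560 = 7 × 4560 = 31920.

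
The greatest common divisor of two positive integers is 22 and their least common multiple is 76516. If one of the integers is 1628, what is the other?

For two integers, gcd × lcm = product, so the other is (22 × 76516) / 1628 = 1683352 / 1628 = 1034.

1034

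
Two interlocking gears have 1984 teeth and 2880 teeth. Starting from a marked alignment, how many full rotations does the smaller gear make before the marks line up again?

All finish a whole number of cycles simultaneously at t = LCM of the periods.
1984 = 2^6 × 31
2880 = 2^6 × 3^2 × 5
LCM(1984, 2880) = 2^6 × 3^2 × 5 × 31 = 89280.
Rotations for period 1984: 89280 / 1984 = 45.

45 rotations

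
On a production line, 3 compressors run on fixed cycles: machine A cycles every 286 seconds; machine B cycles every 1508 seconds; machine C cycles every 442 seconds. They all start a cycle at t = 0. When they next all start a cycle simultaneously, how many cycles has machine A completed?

986 cycles

They are all back at their starting positions together after one LCM of the periods.
286 = 2 × 11 × 13
1508 = 2^2 × 13 × 29
442 = 2 × 13 × 17
LCM(286, 1508, 442) = 2^2 × 11 × 13 × 17 × 29 = 281996.
Cycles for period 286: 281996 / 286 = 986.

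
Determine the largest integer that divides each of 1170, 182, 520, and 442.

26

1170 = 2 × 3^2 × 5 × 13
182 = 2 × 7 × 13
520 = 2^3 × 5 × 13
442 = 2 × 13 × 17
gcd(1170, 182, 520, 442) = 2 × 13 = 26.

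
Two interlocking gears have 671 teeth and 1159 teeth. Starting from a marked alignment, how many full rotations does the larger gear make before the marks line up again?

They are all back at their starting positions together after one LCM of the periods.
671 = 11 × 61
1159 = 19 × 61
LCM(671, 1159) = 11 × 19 × 61 = 12749.
Rotations for period 1159: 12749 / 1159 = 11.

11 rotations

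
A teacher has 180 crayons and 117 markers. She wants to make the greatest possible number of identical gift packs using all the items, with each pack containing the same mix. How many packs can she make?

The pack count must divide each quantity, so the greatest is gcd(180, 117).
180 = 2^2 × 3^2 × 5
117 = 3^2 × 13
gcd(180, 117) = 3^2 = 9.

9 packs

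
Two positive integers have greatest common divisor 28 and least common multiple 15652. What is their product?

For any two positive integers, gcd × lcm = product = 28 × 15652 = 438256.

438256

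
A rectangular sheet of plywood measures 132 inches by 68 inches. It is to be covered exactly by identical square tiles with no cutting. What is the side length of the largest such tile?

4 inches

The tile side must divide both 132 and 68, so the largest is their gcd.
132 = 2^2 × 3 × 11
68 = 2^2 × 17
gcd(132, 68) = 2^2 = 4.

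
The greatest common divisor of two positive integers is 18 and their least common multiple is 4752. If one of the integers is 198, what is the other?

432

For two integers, gcd × lcm = product, so the other is (18 × 4752) / 198 = 85536 / 198 = 432.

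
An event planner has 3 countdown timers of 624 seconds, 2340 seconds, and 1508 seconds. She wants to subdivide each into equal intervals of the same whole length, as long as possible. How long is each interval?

52 seconds

The interval must divide each timer length; the longest such is the gcd.
624 = 2^4 × 3 × 13
2340 = 2^2 × 3^2 × 5 × 13
1508 = 2^2 × 13 × 29
gcd(624, 2340, 1508) = 2^2 × 13 = 52.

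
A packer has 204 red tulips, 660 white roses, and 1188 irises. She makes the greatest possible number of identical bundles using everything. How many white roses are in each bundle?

Number of bundles = gcd(204, 660, 1188).
204 = 2^2 × 3 × 17
660 = 2^2 × 3 × 5 × 11
1188 = 2^2 × 3^3 × 11
gcd(204, 660, 1188) = 2^2 × 3 = 12.
white roses per bundle = 660 / 12 = 55.

55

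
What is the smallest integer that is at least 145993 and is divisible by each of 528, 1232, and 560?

The integer must be a common multiple of 528, 1232, and 560, so a multiple of their LCM.
528 = 2^4 × 3 × 11
1232 = 2^4 × 7 × 11
560 = 2^4 × 5 × 7
LCM(528, 1232, 560) = 2^4 × 3 × 5 × 7 × 11 = 18480.
Smallest multiple of 18480 that is ≥ 145993: ⌈145993/18480⌉ × 18480 = 8 × 18480 = 147840.

147840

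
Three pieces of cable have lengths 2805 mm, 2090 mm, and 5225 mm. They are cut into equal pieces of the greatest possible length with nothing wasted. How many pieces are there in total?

Piece length = gcd(2805, 2090, 5225).
2805 = 3 × 5 × 11 × 17
2090 = 2 × 5 × 11 × 19
5225 = 5^2 × 11 × 19
gcd(2805, 2090, 5225) = 5 × 11 = 55.
Total pieces = 2805/55 + 2090/55 + 5225/55 = 51 + 38 + 95 = 184.

184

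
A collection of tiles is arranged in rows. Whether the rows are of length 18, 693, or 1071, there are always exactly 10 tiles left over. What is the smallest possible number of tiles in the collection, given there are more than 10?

23572

N − 10 must be a common multiple of 18, 693, and 1071.
18 = 2 × 3^2
693 = 3^2 × 7 × 11
1071 = 3^2 × 7 × 17
LCM(18, 693, 1071) = 2 × 3^2 × 7 × 11 × 17 = 23562.
Smallest N > 10 is LCM + 10 = 23562 + 10 = 23572.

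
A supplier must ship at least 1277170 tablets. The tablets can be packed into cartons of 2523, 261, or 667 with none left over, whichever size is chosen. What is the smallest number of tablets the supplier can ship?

1392696

The number of tablets must be a common multiple of 2523, 261, and 667, so a multiple of their LCM.
2523 = 3 × 29^2
261 = 3^2 × 29
667 = 23 × 29
LCM(2523, 261, 667) = 3^2 × 23 × 29^2 = 174087.
Smallest multiple of 174087 that is ≥ 1277170: ⌈1277170/174087⌉ × 174087 = 8 × 174087 = 1392696.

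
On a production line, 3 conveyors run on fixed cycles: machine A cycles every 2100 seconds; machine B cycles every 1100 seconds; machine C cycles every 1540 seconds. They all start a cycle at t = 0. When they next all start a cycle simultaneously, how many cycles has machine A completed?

The first common completion time is the LCM of the periods.
2100 = 2^2 × 3 × 5^2 × 7
1100 = 2^2 × 5^2 × 11
1540 = 2^2 × 5 × 7 × 11
LCM(2100, 1100, 1540) = 2^2 × 3 × 5^2 × 7 × 11 = 23100.
Cycles for period 2100: 23100 / 2100 = 11.

11 cycles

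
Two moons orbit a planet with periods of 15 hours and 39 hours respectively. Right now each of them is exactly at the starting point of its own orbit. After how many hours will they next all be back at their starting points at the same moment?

They coincide at every common multiple of the periods; the first is the LCM.
15 = 3 × 5
39 = 3 × 13
LCM(15, 39) = 3 × 5 × 13 = 195.

195 hours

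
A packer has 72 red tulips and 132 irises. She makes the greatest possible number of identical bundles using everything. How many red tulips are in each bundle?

Number of bundles = gcd(72, 132).
72 = 2^3 × 3^2
132 = 2^2 × 3 × 11
gcd(72, 132) = 2^2 × 3 = 12.
red tulips per bundle = 72 / 12 = 6.

6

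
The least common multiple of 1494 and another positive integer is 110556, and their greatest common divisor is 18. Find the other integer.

gcd × lcm = product of the two integers, so the other integer is (18 × 110556) / 1494 = 1332.

1332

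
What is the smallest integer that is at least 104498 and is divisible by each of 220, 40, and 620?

The integer must be a common multiple of 220, 40, and 620, so a multiple of their LCM.
220 = 2^2 × 5 × 11
40 = 2^3 × 5
620 = 2^2 × 5 × 31
LCM(220, 40, 620) = 2^3 × 5 × 11 × 31 = 13640.
Smallest multiple of 13640 that is ≥ 104498: ⌈104498/13640⌉ × 13640 = 8 × 13640 = 109120.

109120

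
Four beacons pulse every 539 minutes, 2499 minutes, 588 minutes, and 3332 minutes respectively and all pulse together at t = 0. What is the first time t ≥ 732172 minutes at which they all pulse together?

769692 minutes

Joint pulses occur at multiples of LCM(539, 2499, 588, 3332).
539 = 7^2 × 11
2499 = 3 × 7^2 × 17
588 = 2^2 × 3 × 7^2
3332 = 2^2 × 7^2 × 17
LCM(539, 2499, 588, 3332) = 2^2 × 3 × 7^2 × 11 × 17 = 109956.
Smallest multiple of 109956 that is ≥ 732172: ⌈732172/109956⌉ × 109956 = 7 × 109956 = 769692.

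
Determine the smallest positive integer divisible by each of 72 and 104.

72 = 2^3 × 3^2
104 = 2^3 × 13
LCM(72, 104) = 2^3 × 3^2 × 13 = 936.

936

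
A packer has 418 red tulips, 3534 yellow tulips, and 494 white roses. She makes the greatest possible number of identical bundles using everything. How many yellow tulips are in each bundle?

Number of bundles = gcd(418, 3534, 494).
418 = 2 × 11 × 19
3534 = 2 × 3 × 19 × 31
494 = 2 × 13 × 19
gcd(418, 3534, 494) = 2 × 19 = 38.
yellow tulips per bundle = 3534 / 38 = 93.

93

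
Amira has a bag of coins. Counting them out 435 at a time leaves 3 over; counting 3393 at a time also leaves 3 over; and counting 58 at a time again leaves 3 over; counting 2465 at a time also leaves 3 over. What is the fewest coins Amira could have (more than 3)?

576813

N − 3 must be a common multiple of 435, 3393, 58, and 2465.
435 = 3 × 5 × 29
3393 = 3^2 × 13 × 29
58 = 2 × 29
2465 = 5 × 17 × 29
LCM(435, 3393, 58, 2465) = 2 × 3^2 × 5 × 13 × 17 × 29 = 576810.
Smallest N > 3 is LCM + 3 = 576810 + 3 = 576813.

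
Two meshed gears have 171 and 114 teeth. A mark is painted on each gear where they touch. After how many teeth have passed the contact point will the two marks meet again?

342 teeth

They coincide at every common multiple of the periods; the first is the LCM.
171 = 3^2 × 19
114 = 2 × 3 × 19
LCM(171, 114) = 2 × 3^2 × 19 = 342.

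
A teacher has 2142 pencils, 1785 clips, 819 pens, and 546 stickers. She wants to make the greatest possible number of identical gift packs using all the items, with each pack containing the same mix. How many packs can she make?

The pack count must divide each quantity, so the greatest is gcd(2142, 1785, 819, 546).
2142 = 2 × 3^2 × 7 × 17
1785 = 3 × 5 × 7 × 17
819 = 3^2 × 7 × 13
546 = 2 × 3 × 7 × 13
gcd(2142, 1785, 819, 546) = 3 × 7 = 21.

21 packs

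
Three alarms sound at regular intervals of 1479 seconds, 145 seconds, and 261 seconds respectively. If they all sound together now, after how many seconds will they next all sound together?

22185 seconds

The first simultaneous occurrence is after LCM of the individual periods.
1479 = 3 × 17 × 29
145 = 5 × 29
261 = 3^2 × 29
LCM(1479, 145, 261) = 3^2 × 5 × 17 × 29 = 22185.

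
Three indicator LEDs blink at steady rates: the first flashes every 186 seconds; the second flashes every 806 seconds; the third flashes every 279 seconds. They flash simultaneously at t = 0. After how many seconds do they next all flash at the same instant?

The first simultaneous occurrence is after LCM of the individual periods.
186 = 2 × 3 × 31
806 = 2 × 13 × 31
279 = 3^2 × 31
LCM(186, 806, 279) = 2 × 3^2 × 13 × 31 = 7254.

7254 seconds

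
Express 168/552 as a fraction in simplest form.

168 = 2^3 × 3 × 7
552 = 2^3 × 3 × 23
gcd(168, 552) = 2^3 × 3 = 24.
Divide numerator and denominator by 24: 168/552 = 7/23.

7/23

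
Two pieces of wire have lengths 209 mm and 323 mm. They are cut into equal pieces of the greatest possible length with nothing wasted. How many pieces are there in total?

28

Piece length = gcd(209, 323).
209 = 11 × 19
323 = 17 × 19
gcd(209, 323) = 19.
Total pieces = 209/19 + 323/19 = 11 + 17 = 28.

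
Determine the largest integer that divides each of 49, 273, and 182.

49 = 7^2
273 = 3 × 7 × 13
182 = 2 × 7 × 13
gcd(49, 273, 182) = 7.

7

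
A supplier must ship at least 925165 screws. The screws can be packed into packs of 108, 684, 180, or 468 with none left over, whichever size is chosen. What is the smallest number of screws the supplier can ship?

The number of screws must be a common multiple of 108, 684, 180, and 468, so a multiple of their LCM.
108 = 2^2 × 3^3
684 = 2^2 × 3^2 × 19
180 = 2^2 × 3^2 × 5
468 = 2^2 × 3^2 × 13
LCM(108, 684, 180, 468) = 2^2 × 3^3 × 5 × 13 × 19 = 133380.
Smallest multiple of 133380 that is ≥ 925165: ⌈925165/133380⌉ × 133380 = 7 × 133380 = 933660.

933660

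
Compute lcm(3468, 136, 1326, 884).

90168

3468 = 2^2 × 3 × 17^2
136 = 2^3 × 17
1326 = 2 × 3 × 13 × 17
884 = 2^2 × 13 × 17
LCM(3468, 136, 1326, 884) = 2^3 × 3 × 13 × 17^2 = 90168.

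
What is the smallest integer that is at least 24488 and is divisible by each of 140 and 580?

The integer must be a common multiple of 140 and 580, so a multiple of their LCM.
140 = 2^2 × 5 × 7
580 = 2^2 × 5 × 29
LCM(140, 580) = 2^2 × 5 × 7 × 29 = 4060.
Smallest multiple of 4060 that is ≥ 24488: ⌈24488/4060⌉ × 4060 = 7 × 4060 = 28420.

28420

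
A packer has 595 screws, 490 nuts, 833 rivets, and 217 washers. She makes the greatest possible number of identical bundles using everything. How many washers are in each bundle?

Number of bundles = gcd(595, 490, 833, 217).
595 = 5 × 7 × 17
490 = 2 × 5 × 7^2
833 = 7^2 × 17
217 = 7 × 31
gcd(595, 490, 833, 217) = 7.
washers per bundle = 217 / 7 = 31.

31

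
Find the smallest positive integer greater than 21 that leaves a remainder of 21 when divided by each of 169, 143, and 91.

13034

N − 21 must be a common multiple of 169, 143, and 91.
169 = 13^2
143 = 11 × 13
91 = 7 × 13
LCM(169, 143, 91) = 7 × 11 × 13^2 = 13013.
Smallest N > 21 is LCM + 21 = 13013 + 21 = 13034.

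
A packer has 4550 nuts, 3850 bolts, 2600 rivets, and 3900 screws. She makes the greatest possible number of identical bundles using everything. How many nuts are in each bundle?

91

Number of bundles = gcd(4550, 3850, 2600, 3900).
4550 = 2 × 5^2 × 7 × 13
3850 = 2 × 5^2 × 7 × 11
2600 = 2^3 × 5^2 × 13
3900 = 2^2 × 3 × 5^2 × 13
gcd(4550, 3850, 2600, 3900) = 2 × 5^2 = 50.
nuts per bundle = 4550 / 50 = 91.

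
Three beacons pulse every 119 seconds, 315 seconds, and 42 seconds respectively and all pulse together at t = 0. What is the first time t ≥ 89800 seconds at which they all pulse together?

Joint pulses occur at multiples of LCM(119, 315, 42).
119 = 7 × 17
315 = 3^2 × 5 × 7
42 = 2 × 3 × 7
LCM(119, 315, 42) = 2 × 3^2 × 5 × 7 × 17 = 10710.
Smallest multiple of 10710 that is ≥ 89800: ⌈89800/10710⌉ × 10710 = 9 × 10710 = 96390.

96390 seconds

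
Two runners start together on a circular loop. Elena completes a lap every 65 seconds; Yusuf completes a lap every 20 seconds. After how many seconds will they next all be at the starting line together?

The first simultaneous occurrence is after LCM of the individual periods.
65 = 5 × 13
20 = 2^2 × 5
LCM(65, 20) = 2^2 × 5 × 13 = 260.

260 seconds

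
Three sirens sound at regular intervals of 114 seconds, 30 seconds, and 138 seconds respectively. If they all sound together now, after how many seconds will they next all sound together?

They coincide at every common multiple of the periods; the first is the LCM.
114 = 2 × 3 × 19
30 = 2 × 3 × 5
138 = 2 × 3 × 23
LCM(114, 30, 138) = 2 × 3 × 5 × 19 × 23 = 13110.

13110 seconds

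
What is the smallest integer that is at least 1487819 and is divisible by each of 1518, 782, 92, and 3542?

1806420

The integer must be a common multiple of 1518, 782, 92, and 3542, so a multiple of their LCM.
1518 = 2 × 3 × 11 × 23
782 = 2 × 17 × 23
92 = 2^2 × 23
3542 = 2 × 7 × 11 × 23
LCM(1518, 782, 92, 3542) = 2^2 × 3 × 7 × 11 × 17 × 23 = 361284.
Smallest multiple of 361284 that is ≥ 1487819: ⌈1487819/361284⌉ × 361284 = 5 × 361284 = 1806420.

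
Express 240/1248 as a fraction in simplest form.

240 = 2^4 × 3 × 5
1248 = 2^5 × 3 × 13
gcd(240, 1248) = 2^4 × 3 = 48.
Divide numerator and denominator by 48: 240/1248 = 5/26.

5/26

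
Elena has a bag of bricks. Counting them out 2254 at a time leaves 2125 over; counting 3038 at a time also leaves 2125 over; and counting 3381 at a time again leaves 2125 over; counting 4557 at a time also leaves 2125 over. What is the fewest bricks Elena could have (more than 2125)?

N − 2125 must be a common multiple of 2254, 3038, 3381, and 4557.
2254 = 2 × 7^2 × 23
3038 = 2 × 7^2 × 31
3381 = 3 × 7^2 × 23
4557 = 3 × 7^2 × 31
LCM(2254, 3038, 3381, 4557) = 2 × 3 × 7^2 × 23 × 31 = 209622.
Smallest N > 2125 is LCM + 2125 = 209622 + 2125 = 211747.

211747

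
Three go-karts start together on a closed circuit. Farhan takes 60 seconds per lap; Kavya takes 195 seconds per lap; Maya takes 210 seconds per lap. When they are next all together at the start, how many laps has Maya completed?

26 laps

The first common completion time is the LCM of the periods.
60 = 2^2 × 3 × 5
195 = 3 × 5 × 13
210 = 2 × 3 × 5 × 7
LCM(60, 195, 210) = 2^2 × 3 × 5 × 7 × 13 = 5460.
Laps for period 210: 5460 / 210 = 26.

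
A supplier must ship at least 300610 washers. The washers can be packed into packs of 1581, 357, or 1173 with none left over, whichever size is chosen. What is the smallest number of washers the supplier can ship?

The number of washers must be a common multiple of 1581, 357, and 1173, so a multiple of their LCM.
1581 = 3 × 17 × 31
357 = 3 × 7 × 17
1173 = 3 × 17 × 23
LCM(1581, 357, 1173) = 3 × 7 × 17 × 23 × 31 = 254541.
Smallest multiple of 254541 that is ≥ 300610: ⌈300610/254541⌉ × 254541 = 2 × 254541 = 509082.

509082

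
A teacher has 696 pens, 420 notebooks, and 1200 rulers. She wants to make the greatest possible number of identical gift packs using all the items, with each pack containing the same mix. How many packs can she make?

12 packs

The pack count must divide each quantity, so the greatest is gcd(696, 420, 1200).
696 = 2^3 × 3 × 29
420 = 2^2 × 3 × 5 × 7
1200 = 2^4 × 3 × 5^2
gcd(696, 420, 1200) = 2^2 × 3 = 12.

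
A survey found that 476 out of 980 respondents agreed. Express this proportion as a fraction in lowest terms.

476 = 2^2 × 7 × 17
980 = 2^2 × 5 × 7^2
gcd(476, 980) = 2^2 × 7 = 28.
Divide numerator and denominator by 28: 476/980 = 17/35.

17/35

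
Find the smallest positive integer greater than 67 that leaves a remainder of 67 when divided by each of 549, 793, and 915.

N − 67 must be a common multiple of 549, 793, and 915.
549 = 3^2 × 61
793 = 13 × 61
915 = 3 × 5 × 61
LCM(549, 793, 915) = 3^2 × 5 × 13 × 61 = 35685.
Smallest N > 67 is LCM + 67 = 35685 + 67 = 35752.

35752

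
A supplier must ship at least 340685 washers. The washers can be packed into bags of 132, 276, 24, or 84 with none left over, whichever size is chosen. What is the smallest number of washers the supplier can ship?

The number of washers must be a common multiple of 132, 276, 24, and 84, so a multiple of their LCM.
132 = 2^2 × 3 × 11
276 = 2^2 × 3 × 23
24 = 2^3 × 3
84 = 2^2 × 3 × 7
LCM(132, 276, 24, 84) = 2^3 × 3 × 7 × 11 × 23 = 42504.
Smallest multiple of 42504 that is ≥ 340685: ⌈340685/42504⌉ × 42504 = 9 × 42504 = 382536.

382536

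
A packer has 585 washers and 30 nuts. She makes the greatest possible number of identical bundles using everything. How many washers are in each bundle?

39

Number of bundles = gcd(585, 30).
585 = 3^2 × 5 × 13
30 = 2 × 3 × 5
gcd(585, 30) = 3 × 5 = 15.
washers per bundle = 585 / 15 = 39.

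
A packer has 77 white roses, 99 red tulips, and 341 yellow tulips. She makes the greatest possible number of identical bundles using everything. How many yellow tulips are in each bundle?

Number of bundles = gcd(77, 99, 341).
77 = 7 × 11
99 = 3^2 × 11
341 = 11 × 31
gcd(77, 99, 341) = 11.
yellow tulips per bundle = 341 / 11 = 31.

31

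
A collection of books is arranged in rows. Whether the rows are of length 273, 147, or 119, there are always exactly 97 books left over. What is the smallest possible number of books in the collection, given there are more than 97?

32584

N − 97 must be a common multiple of 273, 147, and 119.
273 = 3 × 7 × 13
147 = 3 × 7^2
119 = 7 × 17
LCM(273, 147, 119) = 3 × 7^2 × 13 × 17 = 32487.
Smallest N > 97 is LCM + 97 = 32487 + 97 = 32584.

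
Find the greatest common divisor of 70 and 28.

14

70 = 2 × 5 × 7
28 = 2^2 × 7
gcd(70, 28) = 2 × 7 = 14.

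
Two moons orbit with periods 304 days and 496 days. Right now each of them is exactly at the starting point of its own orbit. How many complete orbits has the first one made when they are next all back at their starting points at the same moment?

31 orbits

All finish a whole number of cycles simultaneously at t = LCM of the periods.
304 = 2^4 × 19
496 = 2^4 × 31
LCM(304, 496) = 2^4 × 19 × 31 = 9424.
Orbits for period 304: 9424 / 304 = 31.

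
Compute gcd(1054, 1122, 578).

34

1054 = 2 × 17 × 31
1122 = 2 × 3 × 11 × 17
578 = 2 × 17^2
gcd(1054, 1122, 578) = 2 × 17 = 34.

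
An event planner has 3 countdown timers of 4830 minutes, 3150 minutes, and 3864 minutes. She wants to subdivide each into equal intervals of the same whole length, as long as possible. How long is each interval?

42 minutes

The interval must divide each timer length; the longest such is the gcd.
4830 = 2 × 3 × 5 × 7 × 23
3150 = 2 × 3^2 × 5^2 × 7
3864 = 2^3 × 3 × 7 × 23
gcd(4830, 3150, 3864) = 2 × 3 × 7 = 42.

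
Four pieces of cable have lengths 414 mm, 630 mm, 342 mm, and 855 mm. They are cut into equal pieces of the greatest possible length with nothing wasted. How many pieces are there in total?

249

Piece length = gcd(414, 630, 342, 855).
414 = 2 × 3^2 × 23
630 = 2 × 3^2 × 5 × 7
342 = 2 × 3^2 × 19
855 = 3^2 × 5 × 19
gcd(414, 630, 342, 855) = 3^2 = 9.
Total pieces = 414/9 + 630/9 + 342/9 + 855/9 = 46 + 70 + 38 + 95 = 249.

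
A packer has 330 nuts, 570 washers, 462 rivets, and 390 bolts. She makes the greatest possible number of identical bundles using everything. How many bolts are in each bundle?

Number of bundles = gcd(330, 570, 462, 390).
330 = 2 × 3 × 5 × 11
570 = 2 × 3 × 5 × 19
462 = 2 × 3 × 7 × 11
390 = 2 × 3 × 5 × 13
gcd(330, 570, 462, 390) = 2 × 3 = 6.
bolts per bundle = 390 / 6 = 65.

65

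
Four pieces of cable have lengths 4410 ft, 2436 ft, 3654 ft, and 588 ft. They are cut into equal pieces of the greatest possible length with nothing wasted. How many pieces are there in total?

Piece length = gcd(4410, 2436, 3654, 588).
4410 = 2 × 3^2 × 5 × 7^2
2436 = 2^2 × 3 × 7 × 29
3654 = 2 × 3^2 × 7 × 29
588 = 2^2 × 3 × 7^2
gcd(4410, 2436, 3654, 588) = 2 × 3 × 7 = 42.
Total pieces = 4410/42 + 2436/42 + 3654/42 + 588/42 = 105 + 58 + 87 + 14 = 264.

264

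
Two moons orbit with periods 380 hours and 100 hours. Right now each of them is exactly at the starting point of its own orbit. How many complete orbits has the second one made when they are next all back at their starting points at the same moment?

All finish a whole number of cycles simultaneously at t = LCM of the periods.
380 = 2^2 × 5 × 19
100 = 2^2 × 5^2
LCM(380, 100) = 2^2 × 5^2 × 19 = 1900.
Orbits for period 100: 1900 / 100 = 19.

19 orbits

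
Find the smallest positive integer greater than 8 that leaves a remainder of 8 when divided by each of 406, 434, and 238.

N − 8 must be a common multiple of 406, 434, and 238.
406 = 2 × 7 × 29
434 = 2 × 7 × 31
238 = 2 × 7 × 17
LCM(406, 434, 238) = 2 × 7 × 17 × 29 × 31 = 213962.
Smallest N > 8 is LCM + 8 = 213962 + 8 = 213970.

213970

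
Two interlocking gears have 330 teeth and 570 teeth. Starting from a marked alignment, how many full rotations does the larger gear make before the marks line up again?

11 rotations

All finish a whole number of cycles simultaneously at t = LCM of the periods.
330 = 2 × 3 × 5 × 11
570 = 2 × 3 × 5 × 19
LCM(330, 570) = 2 × 3 × 5 × 11 × 19 = 6270.
Rotations for period 570: 6270 / 570 = 11.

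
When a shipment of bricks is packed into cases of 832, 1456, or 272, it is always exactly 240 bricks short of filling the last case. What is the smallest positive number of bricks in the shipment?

98768

Being 240 short of a full case of size k means N ≡ −240 (mod k), i.e. N + 240 is a multiple of each size.
832 = 2^6 × 13
1456 = 2^4 × 7 × 13
272 = 2^4 × 17
LCM(832, 1456, 272) = 2^6 × 7 × 13 × 17 = 99008.
Smallest positive N is 99008 − 240 = 98768.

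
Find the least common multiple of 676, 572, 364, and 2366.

52052

676 = 2^2 × 13^2
572 = 2^2 × 11 × 13
364 = 2^2 × 7 × 13
2366 = 2 × 7 × 13^2
LCM(676, 572, 364, 2366) = 2^2 × 7 × 11 × 13^2 = 52052.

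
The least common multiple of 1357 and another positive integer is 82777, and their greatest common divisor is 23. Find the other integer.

gcd × lcm = product of the two integers, so the other integer is (23 × 82777) / 1357 = 1403.

1403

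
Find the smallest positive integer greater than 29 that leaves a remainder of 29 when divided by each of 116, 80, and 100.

N − 29 must be a common multiple of 116, 80, and 100.
116 = 2^2 × 29
80 = 2^4 × 5
100 = 2^2 × 5^2
LCM(116, 80, 100) = 2^4 × 5^2 × 29 = 11600.
Smallest N > 29 is LCM + 29 = 11600 + 29 = 11629.

11629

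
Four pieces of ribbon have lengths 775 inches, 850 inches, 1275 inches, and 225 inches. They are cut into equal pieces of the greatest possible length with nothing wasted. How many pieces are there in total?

Piece length = gcd(775, 850, 1275, 225).
775 = 5^2 × 31
850 = 2 × 5^2 × 17
1275 = 3 × 5^2 × 17
225 = 3^2 × 5^2
gcd(775, 850, 1275, 225) = 5^2 = 25.
Total pieces = 775/25 + 850/25 + 1275/25 + 225/25 = 31 + 34 + 51 + 9 = 125.

125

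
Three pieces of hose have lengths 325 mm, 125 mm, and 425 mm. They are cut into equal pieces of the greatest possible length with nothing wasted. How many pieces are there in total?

Piece length = gcd(325, 125, 425).
325 = 5^2 × 13
125 = 5^3
425 = 5^2 × 17
gcd(325, 125, 425) = 5^2 = 25.
Total pieces = 325/25 + 125/25 + 425/25 = 13 + 5 + 17 = 35.

35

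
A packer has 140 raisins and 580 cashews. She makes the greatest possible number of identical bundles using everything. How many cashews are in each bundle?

29

Number of bundles = gcd(140, 580).
140 = 2^2 × 5 × 7
580 = 2^2 × 5 × 29
gcd(140, 580) = 2^2 × 5 = 20.
cashews per bundle = 580 / 20 = 29.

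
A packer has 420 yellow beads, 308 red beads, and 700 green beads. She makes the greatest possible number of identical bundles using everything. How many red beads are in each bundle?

Number of bundles = gcd(420, 308, 700).
420 = 2^2 × 3 × 5 × 7
308 = 2^2 × 7 × 11
700 = 2^2 × 5^2 × 7
gcd(420, 308, 700) = 2^2 × 7 = 28.
red beads per bundle = 308 / 28 = 11.

11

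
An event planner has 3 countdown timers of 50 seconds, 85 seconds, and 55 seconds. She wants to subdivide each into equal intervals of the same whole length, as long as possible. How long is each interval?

5 seconds

The interval must divide each timer length; the longest such is the gcd.
50 = 2 × 5^2
85 = 5 × 17
55 = 5 × 11
gcd(50, 85, 55) = 5.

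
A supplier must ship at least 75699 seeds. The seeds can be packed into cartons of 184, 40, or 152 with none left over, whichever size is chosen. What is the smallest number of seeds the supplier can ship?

87400

The number of seeds must be a common multiple of 184, 40, and 152, so a multiple of their LCM.
184 = 2^3 × 23
40 = 2^3 × 5
152 = 2^3 × 19
LCM(184, 40, 152) = 2^3 × 5 × 19 × 23 = 17480.
Smallest multiple of 17480 that is ≥ 75699: ⌈75699/17480⌉ × 17480 = 5 × 17480 = 87400.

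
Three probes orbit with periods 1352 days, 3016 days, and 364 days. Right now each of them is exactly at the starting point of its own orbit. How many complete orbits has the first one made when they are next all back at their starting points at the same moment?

203 orbits

They are all back at their starting positions together after one LCM of the periods.
1352 = 2^3 × 13^2
3016 = 2^3 × 13 × 29
364 = 2^2 × 7 × 13
LCM(1352, 3016, 364) = 2^3 × 7 × 13^2 × 29 = 274456.
Orbits for period 1352: 274456 / 1352 = 203.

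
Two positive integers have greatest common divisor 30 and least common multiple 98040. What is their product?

For any two positive integers, gcd × lcm = product = 30 × 98040 = 2941200.

2941200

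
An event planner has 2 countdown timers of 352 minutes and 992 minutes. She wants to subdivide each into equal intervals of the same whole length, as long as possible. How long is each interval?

32 minutes

The interval must divide each timer length; the longest such is the gcd.
352 = 2^5 × 11
992 = 2^5 × 31
gcd(352, 992) = 2^5 = 32.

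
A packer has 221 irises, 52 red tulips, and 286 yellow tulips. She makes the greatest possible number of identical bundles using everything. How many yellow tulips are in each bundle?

22

Number of bundles = gcd(221, 52, 286).
221 = 13 × 17
52 = 2^2 × 13
286 = 2 × 11 × 13
gcd(221, 52, 286) = 13.
yellow tulips per bundle = 286 / 13 = 22.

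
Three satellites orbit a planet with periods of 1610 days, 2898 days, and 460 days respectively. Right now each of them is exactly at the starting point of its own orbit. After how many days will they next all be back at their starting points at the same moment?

The first simultaneous occurrence is after LCM of the individual periods.
1610 = 2 × 5 × 7 × 23
2898 = 2 × 3^2 × 7 × 23
460 = 2^2 × 5 × 23
LCM(1610, 2898, 460) = 2^2 × 3^2 × 5 × 7 × 23 = 28980.

28980 days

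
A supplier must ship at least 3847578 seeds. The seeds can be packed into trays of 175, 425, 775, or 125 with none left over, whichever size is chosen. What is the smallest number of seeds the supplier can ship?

4150125

The number of seeds must be a common multiple of 175, 425, 775, and 125, so a multiple of their LCM.
175 = 5^2 × 7
425 = 5^2 × 17
775 = 5^2 × 31
125 = 5^3
LCM(175, 425, 775, 125) = 5^3 × 7 × 17 × 31 = 461125.
Smallest multiple of 461125 that is ≥ 3847578: ⌈3847578/461125⌉ × 461125 = 9 × 461125 = 4150125.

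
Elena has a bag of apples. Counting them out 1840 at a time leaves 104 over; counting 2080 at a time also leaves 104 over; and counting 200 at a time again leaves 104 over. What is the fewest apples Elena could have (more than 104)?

N − 104 must be a common multiple of 1840, 2080, and 200.
1840 = 2^4 × 5 × 23
2080 = 2^5 × 5 × 13
200 = 2^3 × 5^2
LCM(1840, 2080, 200) = 2^5 × 5^2 × 13 × 23 = 239200.
Smallest N > 104 is LCM + 104 = 239200 + 104 = 239304.

239304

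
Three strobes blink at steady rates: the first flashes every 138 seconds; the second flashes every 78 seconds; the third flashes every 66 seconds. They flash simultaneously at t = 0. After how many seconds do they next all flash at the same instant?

19734 seconds

We need the least common multiple of the intervals.
138 = 2 × 3 × 23
78 = 2 × 3 × 13
66 = 2 × 3 × 11
LCM(138, 78, 66) = 2 × 3 × 11 × 13 × 23 = 19734.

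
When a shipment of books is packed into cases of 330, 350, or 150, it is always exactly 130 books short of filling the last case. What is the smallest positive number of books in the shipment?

Being 130 short of a full case of size k means N ≡ −130 (mod k), i.e. N + 130 is a multiple of each size.
330 = 2 × 3 × 5 × 11
350 = 2 × 5^2 × 7
150 = 2 × 3 × 5^2
LCM(330, 350, 150) = 2 × 3 × 5^2 × 7 × 11 = 11550.
Smallest positive N is 11550 − 130 = 11420.

11420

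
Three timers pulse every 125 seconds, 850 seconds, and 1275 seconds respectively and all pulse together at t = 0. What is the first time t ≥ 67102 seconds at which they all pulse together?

76500 seconds

Joint pulses occur at multiples of LCM(125, 850, 1275).
125 = 5^3
850 = 2 × 5^2 × 17
1275 = 3 × 5^2 × 17
LCM(125, 850, 1275) = 2 × 3 × 5^3 × 17 = 12750.
Smallest multiple of 12750 that is ≥ 67102: ⌈67102/12750⌉ × 12750 = 6 × 12750 = 76500.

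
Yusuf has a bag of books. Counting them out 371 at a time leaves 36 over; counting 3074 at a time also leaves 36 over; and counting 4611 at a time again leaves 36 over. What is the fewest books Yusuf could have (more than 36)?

N − 36 must be a common multiple of 371, 3074, and 4611.
371 = 7 × 53
3074 = 2 × 29 × 53
4611 = 3 × 29 × 53
LCM(371, 3074, 4611) = 2 × 3 × 7 × 29 × 53 = 64554.
Smallest N > 36 is LCM + 36 = 64554 + 36 = 64590.

64590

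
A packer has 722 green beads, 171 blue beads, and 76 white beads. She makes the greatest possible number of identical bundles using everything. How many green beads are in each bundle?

38

Number of bundles = gcd(722, 171, 76).
722 = 2 × 19^2
171 = 3^2 × 19
76 = 2^2 × 19
gcd(722, 171, 76) = 19.
green beads per bundle = 722 / 19 = 38.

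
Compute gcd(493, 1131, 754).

493 = 17 × 29
1131 = 3 × 13 × 29
754 = 2 × 13 × 29
gcd(493, 1131, 754) = 29.

29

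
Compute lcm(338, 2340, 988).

338 = 2 × 13^2
2340 = 2^2 × 3^2 × 5 × 13
988 = 2^2 × 13 × 19
LCM(338, 2340, 988) = 2^2 × 3^2 × 5 × 13^2 × 19 = 577980.

577980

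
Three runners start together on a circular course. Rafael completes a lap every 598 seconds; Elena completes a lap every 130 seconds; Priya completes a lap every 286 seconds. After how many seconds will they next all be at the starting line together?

32890 seconds

We need the least common multiple of the intervals.
598 = 2 × 13 × 23
130 = 2 × 5 × 13
286 = 2 × 11 × 13
LCM(598, 130, 286) = 2 × 5 × 11 × 13 × 23 = 32890.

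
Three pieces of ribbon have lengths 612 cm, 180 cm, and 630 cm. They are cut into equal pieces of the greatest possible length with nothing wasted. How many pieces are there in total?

Piece length = gcd(612, 180, 630).
612 = 2^2 × 3^2 × 17
180 = 2^2 × 3^2 × 5
630 = 2 × 3^2 × 5 × 7
gcd(612, 180, 630) = 2 × 3^2 = 18.
Total pieces = 612/18 + 180/18 + 630/18 = 34 + 10 + 35 = 79.

79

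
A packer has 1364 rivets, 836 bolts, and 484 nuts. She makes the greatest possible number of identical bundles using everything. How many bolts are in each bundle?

Number of bundles = gcd(1364, 836, 484).
1364 = 2^2 × 11 × 31
836 = 2^2 × 11 × 19
484 = 2^2 × 11^2
gcd(1364, 836, 484) = 2^2 × 11 = 44.
bolts per bundle = 836 / 44 = 19.

19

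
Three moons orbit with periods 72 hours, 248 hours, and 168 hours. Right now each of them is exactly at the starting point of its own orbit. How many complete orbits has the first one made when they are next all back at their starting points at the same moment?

The first common completion time is the LCM of the periods.
72 = 2^3 × 3^2
248 = 2^3 × 31
168 = 2^3 × 3 × 7
LCM(72, 248, 168) = 2^3 × 3^2 × 7 × 31 = 15624.
Orbits for period 72: 15624 / 72 = 217.

217 orbits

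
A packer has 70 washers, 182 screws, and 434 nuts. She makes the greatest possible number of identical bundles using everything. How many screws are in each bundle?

Number of bundles = gcd(70, 182, 434).
70 = 2 × 5 × 7
182 = 2 × 7 × 13
434 = 2 × 7 × 31
gcd(70, 182, 434) = 2 × 7 = 14.
screws per bundle = 182 / 14 = 13.

13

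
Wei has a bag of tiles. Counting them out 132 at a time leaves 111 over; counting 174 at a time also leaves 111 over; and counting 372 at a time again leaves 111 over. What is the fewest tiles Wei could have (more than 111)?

N − 111 must be a common multiple of 132, 174, and 372.
132 = 2^2 × 3 × 11
174 = 2 × 3 × 29
372 = 2^2 × 3 × 31
LCM(132, 174, 372) = 2^2 × 3 × 11 × 29 × 31 = 118668.
Smallest N > 111 is LCM + 111 = 118668 + 111 = 118779.

118779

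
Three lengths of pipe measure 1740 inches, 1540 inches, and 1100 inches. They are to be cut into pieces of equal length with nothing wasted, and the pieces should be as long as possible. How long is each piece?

20 inches

Each piece length must divide every original length, so the longest possible is gcd(1740, 1540, 1100).
1740 = 2^2 × 3 × 5 × 29
1540 = 2^2 × 5 × 7 × 11
1100 = 2^2 × 5^2 × 11
gcd(1740, 1540, 1100) = 2^2 × 5 = 20.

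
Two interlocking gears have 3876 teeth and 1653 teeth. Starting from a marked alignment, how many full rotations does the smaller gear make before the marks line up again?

68 rotations

The first common completion time is the LCM of the periods.
3876 = 2^2 × 3 × 17 × 19
1653 = 3 × 19 × 29
LCM(3876, 1653) = 2^2 × 3 × 17 × 19 × 29 = 112404.
Rotations for period 1653: 112404 / 1653 = 68.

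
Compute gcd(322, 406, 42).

14

322 = 2 × 7 × 23
406 = 2 × 7 × 29
42 = 2 × 3 × 7
gcd(322, 406, 42) = 2 × 7 = 14.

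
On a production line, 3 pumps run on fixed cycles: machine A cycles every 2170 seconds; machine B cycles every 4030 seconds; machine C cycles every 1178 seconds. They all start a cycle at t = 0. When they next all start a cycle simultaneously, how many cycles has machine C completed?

They are all back at their starting positions together after one LCM of the periods.
2170 = 2 × 5 × 7 × 31
4030 = 2 × 5 × 13 × 31
1178 = 2 × 19 × 31
LCM(2170, 4030, 1178) = 2 × 5 × 7 × 13 × 19 × 31 = 535990.
Cycles for period 1178: 535990 / 1178 = 455.

455 cycles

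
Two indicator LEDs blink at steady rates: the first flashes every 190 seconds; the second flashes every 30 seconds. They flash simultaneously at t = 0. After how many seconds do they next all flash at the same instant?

570 seconds

We need the least common multiple of the intervals.
190 = 2 × 5 × 19
30 = 2 × 3 × 5
LCM(190, 30) = 2 × 3 × 5 × 19 = 570.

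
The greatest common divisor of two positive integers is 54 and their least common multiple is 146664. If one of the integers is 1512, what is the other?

5238

For two integers, gcd × lcm = product, so the other is (54 × 146664) / 1512 = 7919856 / 1512 = 5238.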